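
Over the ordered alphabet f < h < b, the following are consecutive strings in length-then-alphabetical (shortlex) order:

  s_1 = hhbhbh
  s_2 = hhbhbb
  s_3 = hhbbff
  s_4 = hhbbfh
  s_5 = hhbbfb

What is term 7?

Stepping forward 2 times from hhbbfb: hhbbfb → hhbbhf, then the target.

hhbbhh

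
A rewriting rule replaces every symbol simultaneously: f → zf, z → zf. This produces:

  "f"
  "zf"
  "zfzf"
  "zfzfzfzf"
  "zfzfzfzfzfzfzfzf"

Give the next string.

Rewriting the 16 symbols of zfzfzfzfzfzfzfzf one by one yields zf zf zf zf zf zf zf zf zf zf zf zf zf zf zf zf; concatenated:

zfzfzfzfzfzfzfzfzfzfzfzfzfzfzfzf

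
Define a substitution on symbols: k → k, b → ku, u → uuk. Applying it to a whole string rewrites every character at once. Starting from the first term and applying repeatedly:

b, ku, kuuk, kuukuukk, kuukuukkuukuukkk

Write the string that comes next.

kuukuukkuukuukkkuukuukkuukuukkkk

φ(kuukuukkuukuukkk) expands symbol-by-symbol to k uuk uuk k uuk uuk k k uuk uuk k uuk uuk k k k; joining the 16 pieces gives the next term.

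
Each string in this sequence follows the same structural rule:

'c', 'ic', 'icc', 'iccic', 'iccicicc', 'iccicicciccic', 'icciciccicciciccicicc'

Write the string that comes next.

icciciccicciciccicicciccicicciccic

From term 3 onward, concatenate the last term with the second-to-last: ic·c = icc, icc·ic = iccic, …
So term 8 is icciciccicciciccicicc·iccicicciccic.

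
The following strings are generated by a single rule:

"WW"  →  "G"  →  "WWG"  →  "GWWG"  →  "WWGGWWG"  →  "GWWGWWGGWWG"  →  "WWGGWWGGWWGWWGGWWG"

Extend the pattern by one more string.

GWWGWWGGWWGWWGGWWGGWWGWWGGWWG

Each term (from the third on) is the two preceding terms concatenated in order: term 3 = WW·G = WWG.
Continuing: GWWGWWGGWWG · WWGGWWGGWWGWWGGWWG gives term 8.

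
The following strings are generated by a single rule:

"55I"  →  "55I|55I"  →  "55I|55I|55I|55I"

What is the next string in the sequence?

55I|55I|55I|55I|55I|55I|55I|55I

Each string is two copies of the previous one joined by '|'.
One more doubling of 55I|55I|55I|55I gives the answer.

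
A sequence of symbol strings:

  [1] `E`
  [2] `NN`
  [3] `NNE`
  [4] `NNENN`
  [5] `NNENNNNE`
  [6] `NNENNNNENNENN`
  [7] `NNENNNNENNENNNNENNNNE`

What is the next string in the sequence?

NNENNNNENNENNNNENNNNENNENNNNENNENN

From term 3 onward, concatenate the last term with the second-to-last: NN·E = NNE, NNE·NN = NNENN, …
Continuing: NNENNNNENNENNNNENNNNE · NNENNNNENNENN gives term 8.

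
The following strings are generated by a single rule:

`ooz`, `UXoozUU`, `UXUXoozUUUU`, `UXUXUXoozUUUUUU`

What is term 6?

UXUXUXUXUXoozUUUUUUUUUU

s(k+1) = UX·s(k)·UU, so each term gains UX as a prefix and UU as a suffix.
From UXUXUXoozUUUUUU, 2 further steps: UXUXUXoozUUUUUU → UXUXUXUXoozUUUUUUUU → (answer).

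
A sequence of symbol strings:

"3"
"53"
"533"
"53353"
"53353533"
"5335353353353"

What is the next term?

533535335335353353533

From term 3 onward, concatenate the last term with the second-to-last: 53·3 = 533, 533·53 = 53353, …
Continuing: 5335353353353 · 53353533 gives term 7.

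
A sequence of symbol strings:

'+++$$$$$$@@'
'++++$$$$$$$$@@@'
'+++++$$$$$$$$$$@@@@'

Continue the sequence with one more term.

++++++$$$$$$$$$$$$@@@@@

Each string has the form +^{n} $^{2n} @^{n-1}, where the shown terms are n = 3, 4, 5.
For the next term, n = 6, so the run lengths are 6, 12, 5.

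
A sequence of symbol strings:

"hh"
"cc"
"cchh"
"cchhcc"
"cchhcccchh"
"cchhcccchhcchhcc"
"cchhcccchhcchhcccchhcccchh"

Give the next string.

cchhcccchhcchhcccchhcccchhcchhcccchhcchhcc

This is a Fibonacci-style word recurrence s(k) = s(k−1)·s(k−2): e.g. cc·hh = cchh.
So term 8 is cchhcccchhcchhcccchhcccchh·cchhcccchhcchhcc.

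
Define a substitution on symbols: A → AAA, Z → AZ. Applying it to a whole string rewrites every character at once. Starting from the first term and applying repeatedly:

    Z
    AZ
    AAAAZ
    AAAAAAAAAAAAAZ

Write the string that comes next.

Applying the rule to each of the 14 symbols of AAAAAAAAAAAAAZ gives the pieces AAA AAA AAA AAA AAA AAA AAA AAA AAA AAA AAA AAA AAA AZ, which concatenate to the answer.

AAAAAAAAAAAAAAAAAAAAAAAAAAAAAAAAAAAAAAAAZ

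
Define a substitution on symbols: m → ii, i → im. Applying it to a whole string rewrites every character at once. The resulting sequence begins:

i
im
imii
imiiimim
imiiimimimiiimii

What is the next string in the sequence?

Replace each of the 16 characters of imiiimimimiiimii in place — im ii im im im ii im ii im ii im im im ii im im — and concatenate.

imiiimimimiiimiiimiiimimimiiimim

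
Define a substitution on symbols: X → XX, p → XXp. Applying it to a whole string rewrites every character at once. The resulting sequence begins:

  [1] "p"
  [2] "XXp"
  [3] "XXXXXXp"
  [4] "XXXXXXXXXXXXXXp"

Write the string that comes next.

Replace each of the 15 characters of XXXXXXXXXXXXXXp in place — XX XX XX XX XX XX XX XX XX XX XX XX XX XX XXp — and concatenate.

XXXXXXXXXXXXXXXXXXXXXXXXXXXXXXp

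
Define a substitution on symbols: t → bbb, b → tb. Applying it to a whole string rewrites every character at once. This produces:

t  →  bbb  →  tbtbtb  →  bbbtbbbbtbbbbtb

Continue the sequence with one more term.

Rewriting the 15 symbols of bbbtbbbbtbbbbtb one by one yields tb tb tb bbb tb tb tb tb bbb tb tb tb tb bbb tb; concatenated:

tbtbtbbbbtbtbtbtbbbbtbtbtbtbbbbtb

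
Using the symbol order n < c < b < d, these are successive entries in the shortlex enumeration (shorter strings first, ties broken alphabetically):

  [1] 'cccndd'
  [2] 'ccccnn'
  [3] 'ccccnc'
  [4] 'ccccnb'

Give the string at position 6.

Continuing the enumeration 2 steps past ccccnb: ccccnb → ccccnd → (answer).

cccccn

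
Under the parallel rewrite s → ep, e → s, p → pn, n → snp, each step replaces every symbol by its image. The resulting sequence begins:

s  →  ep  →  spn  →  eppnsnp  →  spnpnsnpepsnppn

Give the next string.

eppnsnppnsnpepsnppnspnepsnppnpnsnp

φ(spnpnsnpepsnppn) expands symbol-by-symbol to ep pn snp pn snp ep snp pn s pn ep snp pn pn snp; joining the 15 pieces gives the next term.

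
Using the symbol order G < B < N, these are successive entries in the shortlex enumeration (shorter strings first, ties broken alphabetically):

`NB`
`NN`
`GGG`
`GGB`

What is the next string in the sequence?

Find the rightmost character of GGB below N, bump it to the next letter, and reset everything to its right to G.

GGN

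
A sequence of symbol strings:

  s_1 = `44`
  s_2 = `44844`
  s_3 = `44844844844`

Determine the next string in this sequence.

Each string is two copies of the previous one joined by '8'.
Doubling 44844844844 with '8' between the halves:

44844844844844844844844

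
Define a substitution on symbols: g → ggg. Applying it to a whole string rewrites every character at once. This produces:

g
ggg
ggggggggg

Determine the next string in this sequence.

Expanding ggggggggg: g→ggg, g→ggg, g→ggg, g→ggg, g→ggg, g→ggg, g→ggg, g→ggg, g→ggg. Concatenated: ggg ggg ggg ggg ggg ggg ggg ggg ggg.

ggggggggggggggggggggggggggg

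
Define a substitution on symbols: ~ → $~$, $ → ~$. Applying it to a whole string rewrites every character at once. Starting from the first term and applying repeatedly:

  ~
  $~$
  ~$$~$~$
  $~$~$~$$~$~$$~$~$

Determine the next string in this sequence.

~$$~$~$$~$~$$~$~$~$$~$~$$~$~$~$$~$~$$~$~$

φ($~$~$~$$~$~$$~$~$) expands symbol-by-symbol to ~$ $~$ ~$ $~$ ~$ $~$ ~$ ~$ $~$ ~$ $~$ ~$ ~$ $~$ ~$ $~$ ~$; joining the 17 pieces gives the next term.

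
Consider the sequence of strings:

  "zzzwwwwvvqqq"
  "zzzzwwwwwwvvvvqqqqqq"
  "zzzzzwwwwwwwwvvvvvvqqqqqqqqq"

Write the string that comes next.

Each string has the form z^{n+2} w^{2n+2} v^{2n} q^{3n} (n = 1, 2, …).
At n = 4 the blocks have lengths 6, 10, 8, 12.

zzzzzzwwwwwwwwwwvvvvvvvvqqqqqqqqqqqq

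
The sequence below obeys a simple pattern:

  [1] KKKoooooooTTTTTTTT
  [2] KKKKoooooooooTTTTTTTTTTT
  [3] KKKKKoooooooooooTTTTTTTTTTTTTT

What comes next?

KKKKKKoooooooooooooTTTTTTTTTTTTTTTTT

Each string has the form K^{n+1} o^{2n+3} T^{3n+2}, where the shown terms are n = 2, 3, 4.
At n = 5 the blocks have lengths 6, 13, 17.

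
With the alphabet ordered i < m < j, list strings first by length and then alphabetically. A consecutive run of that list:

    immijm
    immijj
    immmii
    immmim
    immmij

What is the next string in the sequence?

The successor of immmij increments the rightmost position that isn't already j and resets every position after it to i.

immmmi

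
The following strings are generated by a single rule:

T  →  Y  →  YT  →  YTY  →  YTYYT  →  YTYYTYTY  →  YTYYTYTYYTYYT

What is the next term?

YTYYTYTYYTYYTYTYYTYTY

From term 3 onward, concatenate the last term with the second-to-last: Y·T = YT, YT·Y = YTY, …
So term 8 is YTYYTYTYYTYYT·YTYYTYTY.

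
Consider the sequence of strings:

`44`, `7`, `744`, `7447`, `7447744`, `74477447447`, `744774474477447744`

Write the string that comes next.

74477447447744774474477447447

From term 3 onward, concatenate the last term with the second-to-last: 7·44 = 744, 744·7 = 7447, …
So term 8 is 744774474477447744·74477447447.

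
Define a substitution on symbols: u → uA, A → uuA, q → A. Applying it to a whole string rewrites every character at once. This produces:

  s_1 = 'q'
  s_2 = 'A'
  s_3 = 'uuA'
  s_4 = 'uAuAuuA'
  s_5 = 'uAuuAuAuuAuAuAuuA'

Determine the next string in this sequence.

Rewriting the 17 symbols of uAuuAuAuuAuAuAuuA one by one yields uA uuA uA uA uuA uA uuA uA uA uuA uA uuA uA uuA uA uA uuA; concatenated:

uAuuAuAuAuuAuAuuAuAuAuuAuAuuAuAuuAuAuAuuA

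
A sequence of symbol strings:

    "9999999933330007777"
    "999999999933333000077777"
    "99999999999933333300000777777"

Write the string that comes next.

9999999999999933333330000007777777

The n-th term is 2n+2 9's then n+1 3's then n 0's then n+1 7's, where the shown terms are n = 3, 4, 5.
At n = 6 the blocks have lengths 14, 7, 6, 7.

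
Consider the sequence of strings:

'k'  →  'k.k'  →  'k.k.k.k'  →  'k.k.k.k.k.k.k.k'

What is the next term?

Each string is two copies of the previous one joined by '.'.
So the next term is two copies of k.k.k.k.k.k.k.k with '.' between the halves.

k.k.k.k.k.k.k.k.k.k.k.k.k.k.k.k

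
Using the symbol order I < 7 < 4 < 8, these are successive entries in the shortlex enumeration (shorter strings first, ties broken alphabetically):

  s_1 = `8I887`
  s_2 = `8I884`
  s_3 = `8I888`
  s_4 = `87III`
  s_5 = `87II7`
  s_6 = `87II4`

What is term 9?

Continuing the enumeration 3 steps past 87II4: 87II4 → 87II8 → 87I7I → (answer).

87I77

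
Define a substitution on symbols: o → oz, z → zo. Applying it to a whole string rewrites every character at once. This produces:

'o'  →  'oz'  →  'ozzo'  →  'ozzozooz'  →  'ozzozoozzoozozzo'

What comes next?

Replace each of the 16 characters of ozzozoozzoozozzo in place — oz zo zo oz zo oz oz zo zo oz oz zo oz zo zo oz — and concatenate.

ozzozoozzoozozzozoozozzoozzozooz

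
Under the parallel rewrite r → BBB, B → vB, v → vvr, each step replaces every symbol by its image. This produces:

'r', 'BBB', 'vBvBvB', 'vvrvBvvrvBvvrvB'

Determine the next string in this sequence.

vvrvvrBBBvvrvBvvrvvrBBBvvrvBvvrvvrBBBvvrvB

φ(vvrvBvvrvBvvrvB) expands symbol-by-symbol to vvr vvr BBB vvr vB vvr vvr BBB vvr vB vvr vvr BBB vvr vB; joining the 15 pieces gives the next term.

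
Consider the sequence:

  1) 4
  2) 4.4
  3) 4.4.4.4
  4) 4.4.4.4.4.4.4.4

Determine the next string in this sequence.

4.4.4.4.4.4.4.4.4.4.4.4.4.4.4.4

s(k+1) = s(k)·.·s(k) — each term doubles the last with '.' between the halves.
One more doubling of 4.4.4.4.4.4.4.4 gives the answer.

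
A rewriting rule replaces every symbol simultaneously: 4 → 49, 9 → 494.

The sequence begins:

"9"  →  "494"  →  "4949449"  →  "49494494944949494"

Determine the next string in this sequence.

49494494944949494494944949494494944949449

Applying the rule to each of the 17 symbols of 49494494944949494 gives the pieces 49 494 49 494 49 49 494 49 494 49 49 494 49 494 49 494 49, which concatenate to the answer.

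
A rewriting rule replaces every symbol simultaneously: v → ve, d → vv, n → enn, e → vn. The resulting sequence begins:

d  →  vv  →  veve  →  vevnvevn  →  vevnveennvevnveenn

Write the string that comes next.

vevnveennvevnvnennennvevnveennvevnvnennenn

φ(vevnveennvevnveenn) expands symbol-by-symbol to ve vn ve enn ve vn vn enn enn ve vn ve enn ve vn vn enn enn; joining the 18 pieces gives the next term.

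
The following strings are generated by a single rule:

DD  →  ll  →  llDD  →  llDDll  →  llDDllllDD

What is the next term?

llDDllllDDllDDll

Each term (from the third on) is the previous term followed by the one before it: term 3 = ll·DD = llDD.
Continuing: llDDllllDD · llDDll gives term 6.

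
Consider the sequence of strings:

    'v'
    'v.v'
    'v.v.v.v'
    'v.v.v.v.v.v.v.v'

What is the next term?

s(k+1) = s(k)·.·s(k) — each term doubles the last with '.' between the halves.
One more doubling of v.v.v.v.v.v.v.v gives the answer.

v.v.v.v.v.v.v.v.v.v.v.v.v.v.v.v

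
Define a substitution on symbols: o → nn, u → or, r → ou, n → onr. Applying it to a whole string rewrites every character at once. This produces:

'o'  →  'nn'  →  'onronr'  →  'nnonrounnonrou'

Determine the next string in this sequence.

Rewriting the 14 symbols of nnonrounnonrou one by one yields onr onr nn onr ou nn or onr onr nn onr ou nn or; concatenated:

onronrnnonrounnoronronrnnonrounnor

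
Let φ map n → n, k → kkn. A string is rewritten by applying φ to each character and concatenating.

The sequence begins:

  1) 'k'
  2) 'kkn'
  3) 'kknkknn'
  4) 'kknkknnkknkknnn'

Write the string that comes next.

Rewriting the 15 symbols of kknkknnkknkknnn one by one yields kkn kkn n kkn kkn n n kkn kkn n kkn kkn n n n; concatenated:

kknkknnkknkknnnkknkknnkknkknnnn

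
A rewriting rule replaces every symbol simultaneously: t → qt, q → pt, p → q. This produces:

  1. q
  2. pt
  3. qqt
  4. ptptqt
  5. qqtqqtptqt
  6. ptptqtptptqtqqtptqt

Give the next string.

Replace each of the 19 characters of ptptqtptptqtqqtptqt in place — q qt q qt pt qt q qt q qt pt qt pt pt qt q qt pt qt — and concatenate.

qqtqqtptqtqqtqqtptqtptptqtqqtptqt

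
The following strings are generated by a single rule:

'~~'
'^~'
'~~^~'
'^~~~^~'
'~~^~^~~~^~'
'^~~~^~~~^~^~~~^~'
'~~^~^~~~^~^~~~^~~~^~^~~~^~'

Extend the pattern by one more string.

From term 3 onward, concatenate the second-to-last term with the last: ~~·^~ = ~~^~, ^~·~~^~ = ^~~~^~, …
Continuing: ^~~~^~~~^~^~~~^~ · ~~^~^~~~^~^~~~^~~~^~^~~~^~ gives term 8.

^~~~^~~~^~^~~~^~~~^~^~~~^~^~~~^~~~^~^~~~^~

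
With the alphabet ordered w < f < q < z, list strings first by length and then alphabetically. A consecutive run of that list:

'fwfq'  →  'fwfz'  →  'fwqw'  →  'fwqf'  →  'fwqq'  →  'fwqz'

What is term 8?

Advancing 2 positions from fwqz through fwqz → fwzw reaches term 8.

fwzf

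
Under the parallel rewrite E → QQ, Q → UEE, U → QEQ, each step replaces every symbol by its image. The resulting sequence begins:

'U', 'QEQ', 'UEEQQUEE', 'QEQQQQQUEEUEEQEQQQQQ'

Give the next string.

φ(QEQQQQQUEEUEEQEQQQQQ) expands symbol-by-symbol to UEE QQ UEE UEE UEE UEE UEE QEQ QQ QQ QEQ QQ QQ UEE QQ UEE UEE UEE UEE UEE; joining the 20 pieces gives the next term.

UEEQQUEEUEEUEEUEEUEEQEQQQQQQEQQQQQUEEQQUEEUEEUEEUEEUEE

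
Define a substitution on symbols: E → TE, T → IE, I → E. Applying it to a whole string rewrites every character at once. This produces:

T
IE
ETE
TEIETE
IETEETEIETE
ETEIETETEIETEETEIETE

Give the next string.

TEIETEETEIETEIETEETEIETETEIETEETEIETE

Applying the rule to each of the 20 symbols of ETEIETETEIETEETEIETE gives the pieces TE IE TE E TE IE TE IE TE E TE IE TE TE IE TE E TE IE TE, which concatenate to the answer.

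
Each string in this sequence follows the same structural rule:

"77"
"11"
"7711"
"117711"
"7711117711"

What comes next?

1177117711117711

From term 3 onward, concatenate the second-to-last term with the last: 77·11 = 7711, 11·7711 = 117711, …
The next term joins 117711 and 7711117711.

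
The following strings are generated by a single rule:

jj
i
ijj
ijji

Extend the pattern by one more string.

Each term (from the third on) is the previous term followed by the one before it: term 3 = i·jj = ijj.
Continuing: ijji · ijj gives term 5.

ijjiijj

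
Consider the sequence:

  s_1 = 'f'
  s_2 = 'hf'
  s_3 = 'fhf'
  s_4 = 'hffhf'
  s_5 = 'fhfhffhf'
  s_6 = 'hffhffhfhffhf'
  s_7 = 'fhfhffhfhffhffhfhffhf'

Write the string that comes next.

hffhffhfhffhffhfhffhfhffhffhfhffhf

This is a Fibonacci-style word recurrence s(k) = s(k−2)·s(k−1): e.g. f·hf = fhf.
The next term joins hffhffhfhffhf and fhfhffhfhffhffhfhffhf.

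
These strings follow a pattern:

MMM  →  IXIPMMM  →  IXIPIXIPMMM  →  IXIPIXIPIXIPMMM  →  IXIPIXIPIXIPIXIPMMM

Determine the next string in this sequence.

Every step adds IXIP at the front: s(k+1) = IXIP·s(k).
Applying this once more to IXIPIXIPIXIPIXIPMMM:

IXIPIXIPIXIPIXIPIXIPMMM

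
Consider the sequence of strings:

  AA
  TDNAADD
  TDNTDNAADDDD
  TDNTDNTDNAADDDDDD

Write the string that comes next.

s(k+1) = TDN·s(k)·DD, so each term gains TDN as a prefix and DD as a suffix.
Applying this once more to TDNTDNTDNAADDDDDD:

TDNTDNTDNTDNAADDDDDDDD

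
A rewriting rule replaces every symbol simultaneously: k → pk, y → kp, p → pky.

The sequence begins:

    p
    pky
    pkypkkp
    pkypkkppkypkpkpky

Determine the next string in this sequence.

pkypkkppkypkpkpkypkypkkppkypkpkypkpkypkkp

Replace each of the 17 characters of pkypkkppkypkpkpky in place — pky pk kp pky pk pk pky pky pk kp pky pk pky pk pky pk kp — and concatenate.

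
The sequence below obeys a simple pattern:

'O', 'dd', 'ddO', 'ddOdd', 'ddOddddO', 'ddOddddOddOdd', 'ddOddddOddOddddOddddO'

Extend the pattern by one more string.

ddOddddOddOddddOddddOddOddddOddOdd

Each term (from the third on) is the previous term followed by the one before it: term 3 = dd·O = ddO.
So term 8 is ddOddddOddOddddOddddO·ddOddddOddOdd.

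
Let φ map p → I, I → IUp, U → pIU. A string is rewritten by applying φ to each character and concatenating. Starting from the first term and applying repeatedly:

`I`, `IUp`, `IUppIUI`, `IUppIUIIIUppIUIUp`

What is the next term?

IUppIUIIIUppIUIUpIUpIUppIUIIIUppIUIUppIUI

Applying the rule to each of the 17 symbols of IUppIUIIIUppIUIUp gives the pieces IUp pIU I I IUp pIU IUp IUp IUp pIU I I IUp pIU IUp pIU I, which concatenate to the answer.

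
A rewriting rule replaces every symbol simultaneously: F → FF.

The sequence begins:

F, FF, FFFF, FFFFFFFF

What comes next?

Expanding FFFFFFFF: F→FF, F→FF, F→FF, F→FF, F→FF, F→FF, F→FF, F→FF. Concatenated: FF FF FF FF FF FF FF FF.

FFFFFFFFFFFFFFFF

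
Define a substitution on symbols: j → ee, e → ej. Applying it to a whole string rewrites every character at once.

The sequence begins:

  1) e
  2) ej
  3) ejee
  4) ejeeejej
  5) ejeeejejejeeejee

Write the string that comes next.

ejeeejejejeeejeeejeeejejejeeejej

Applying the rule to each of the 16 symbols of ejeeejejejeeejee gives the pieces ej ee ej ej ej ee ej ee ej ee ej ej ej ee ej ej, which concatenate to the answer.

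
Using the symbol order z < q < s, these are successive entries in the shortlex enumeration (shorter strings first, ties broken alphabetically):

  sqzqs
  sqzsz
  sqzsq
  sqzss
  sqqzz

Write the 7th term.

Stepping forward 2 times from sqqzz: sqqzz → sqqzq, then the target.

sqqzs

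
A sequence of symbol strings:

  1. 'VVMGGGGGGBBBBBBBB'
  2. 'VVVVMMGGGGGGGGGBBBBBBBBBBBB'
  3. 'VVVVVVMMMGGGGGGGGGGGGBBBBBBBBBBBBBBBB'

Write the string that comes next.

VVVVVVVVMMMMGGGGGGGGGGGGGGGBBBBBBBBBBBBBBBBBBBB

The n-th term is 2n-2 V's then n-1 M's then 3n G's then 4n B's, where the shown terms are n = 2, 3, 4.
At n = 5 the blocks have lengths 8, 4, 15, 20.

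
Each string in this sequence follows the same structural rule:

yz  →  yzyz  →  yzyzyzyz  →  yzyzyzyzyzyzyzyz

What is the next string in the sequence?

s(k+1) = s(k)·s(k) — each term doubles the last.
Doubling yzyzyzyzyzyzyzyz:

yzyzyzyzyzyzyzyzyzyzyzyzyzyzyzyz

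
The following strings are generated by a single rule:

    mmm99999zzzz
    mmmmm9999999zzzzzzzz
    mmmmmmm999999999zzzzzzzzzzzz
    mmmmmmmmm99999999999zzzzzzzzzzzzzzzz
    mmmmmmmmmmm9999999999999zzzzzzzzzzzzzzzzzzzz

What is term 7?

Term n consists of 2n+1 m's, followed by 2n+3 9's, followed by 4n z's (n = 1, 2, …).
Setting n = 7 gives 15, 17, 28 characters in each block.

mmmmmmmmmmmmmmm99999999999999999zzzzzzzzzzzzzzzzzzzzzzzzzzzz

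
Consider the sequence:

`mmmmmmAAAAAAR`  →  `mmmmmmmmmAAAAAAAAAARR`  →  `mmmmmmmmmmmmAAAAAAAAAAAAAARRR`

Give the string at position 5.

The n-th term is 3n+3 m's then 4n+2 A's then n R's (n = 1, 2, …).
Setting n = 5 gives 18, 22, 5 characters in each block.

mmmmmmmmmmmmmmmmmmAAAAAAAAAAAAAAAAAAAAAARRRRR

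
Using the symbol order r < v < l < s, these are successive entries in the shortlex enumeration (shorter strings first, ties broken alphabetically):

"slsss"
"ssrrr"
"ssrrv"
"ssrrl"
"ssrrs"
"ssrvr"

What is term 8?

ssrvl

Stepping forward 2 times from ssrvr: ssrvr → ssrvv, then the target.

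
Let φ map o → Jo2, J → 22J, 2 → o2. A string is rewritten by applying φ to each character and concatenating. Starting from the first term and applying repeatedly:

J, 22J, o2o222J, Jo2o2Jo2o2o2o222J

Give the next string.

φ(Jo2o2Jo2o2o2o222J) expands symbol-by-symbol to 22J Jo2 o2 Jo2 o2 22J Jo2 o2 Jo2 o2 Jo2 o2 Jo2 o2 o2 o2 22J; joining the 17 pieces gives the next term.

22JJo2o2Jo2o222JJo2o2Jo2o2Jo2o2Jo2o2o2o222J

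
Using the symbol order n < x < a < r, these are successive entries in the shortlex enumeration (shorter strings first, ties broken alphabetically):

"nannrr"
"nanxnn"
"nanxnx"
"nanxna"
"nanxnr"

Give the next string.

Treat nanxnr as a base-4 numeral over the given alphabet and add one, carrying through any trailing r's.

nanxxn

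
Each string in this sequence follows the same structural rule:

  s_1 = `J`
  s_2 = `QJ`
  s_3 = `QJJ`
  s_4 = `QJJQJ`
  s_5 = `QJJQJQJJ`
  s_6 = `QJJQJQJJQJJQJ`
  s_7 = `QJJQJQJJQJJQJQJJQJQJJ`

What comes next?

QJJQJQJJQJJQJQJJQJQJJQJJQJQJJQJJQJ

From term 3 onward, concatenate the last term with the second-to-last: QJ·J = QJJ, QJJ·QJ = QJJQJ, …
Continuing: QJJQJQJJQJJQJQJJQJQJJ · QJJQJQJJQJJQJ gives term 8.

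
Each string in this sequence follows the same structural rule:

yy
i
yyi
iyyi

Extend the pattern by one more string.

yyiiyyi

Each term (from the third on) is the two preceding terms concatenated in order: term 3 = yy·i = yyi.
So term 5 is yyi·iyyi.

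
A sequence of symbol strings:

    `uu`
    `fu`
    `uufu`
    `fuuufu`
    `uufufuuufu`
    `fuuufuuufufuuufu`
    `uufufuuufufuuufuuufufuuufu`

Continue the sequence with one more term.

Each term (from the third on) is the two preceding terms concatenated in order: term 3 = uu·fu = uufu.
The next term joins fuuufuuufufuuufu and uufufuuufufuuufuuufufuuufu.

fuuufuuufufuuufuuufufuuufufuuufuuufufuuufu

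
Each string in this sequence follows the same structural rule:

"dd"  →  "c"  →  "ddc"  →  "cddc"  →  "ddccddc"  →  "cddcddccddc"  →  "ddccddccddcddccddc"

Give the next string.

cddcddccddcddccddccddcddccddc

From term 3 onward, concatenate the second-to-last term with the last: dd·c = ddc, c·ddc = cddc, …
Continuing: cddcddccddc · ddccddccddcddccddc gives term 8.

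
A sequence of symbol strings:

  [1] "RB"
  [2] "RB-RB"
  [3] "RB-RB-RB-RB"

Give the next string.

Each string is two copies of the previous one joined by '-'.
Doubling RB-RB-RB-RB with '-' between the halves:

RB-RB-RB-RB-RB-RB-RB-RB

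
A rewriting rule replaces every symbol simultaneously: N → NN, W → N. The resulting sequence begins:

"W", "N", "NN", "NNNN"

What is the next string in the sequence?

Apply φ to NNNN symbol by symbol: N→NN, N→NN, N→NN, N→NN; joined: NN NN NN NN.

NNNNNNNN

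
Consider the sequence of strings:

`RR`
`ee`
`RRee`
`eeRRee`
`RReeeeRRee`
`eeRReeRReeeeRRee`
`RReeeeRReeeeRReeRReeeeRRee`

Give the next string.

Each term (from the third on) is the two preceding terms concatenated in order: term 3 = RR·ee = RRee.
The next term joins eeRReeRReeeeRRee and RReeeeRReeeeRReeRReeeeRRee.

eeRReeRReeeeRReeRReeeeRReeeeRReeRReeeeRRee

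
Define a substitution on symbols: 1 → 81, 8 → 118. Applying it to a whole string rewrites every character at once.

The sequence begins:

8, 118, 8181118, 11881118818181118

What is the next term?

81811181188181811181188111881118818181118

Replace each of the 17 characters of 11881118818181118 in place — 81 81 118 118 81 81 81 118 118 81 118 81 118 81 81 81 118 — and concatenate.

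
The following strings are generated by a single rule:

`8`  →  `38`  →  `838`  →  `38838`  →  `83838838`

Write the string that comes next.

3883883838838

This is a Fibonacci-style word recurrence s(k) = s(k−2)·s(k−1): e.g. 8·38 = 838.
The next term joins 38838 and 83838838.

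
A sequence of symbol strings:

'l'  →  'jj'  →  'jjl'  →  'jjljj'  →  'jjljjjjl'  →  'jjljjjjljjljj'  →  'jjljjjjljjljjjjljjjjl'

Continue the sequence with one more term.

From term 3 onward, concatenate the last term with the second-to-last: jj·l = jjl, jjl·jj = jjljj, …
Continuing: jjljjjjljjljjjjljjjjl · jjljjjjljjljj gives term 8.

jjljjjjljjljjjjljjjjljjljjjjljjljj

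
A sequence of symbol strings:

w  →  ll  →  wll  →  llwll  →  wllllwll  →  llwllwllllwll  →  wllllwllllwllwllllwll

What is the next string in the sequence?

This is a Fibonacci-style word recurrence s(k) = s(k−2)·s(k−1): e.g. w·ll = wll.
The next term joins llwllwllllwll and wllllwllllwllwllllwll.

llwllwllllwllwllllwllllwllwllllwll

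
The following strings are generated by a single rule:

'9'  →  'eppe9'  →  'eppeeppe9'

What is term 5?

eppeeppeeppeeppe9

Each term is the previous one with eppe prepended.
From eppeeppe9, 2 further steps: eppeeppe9 → eppeeppeeppe9 → (answer).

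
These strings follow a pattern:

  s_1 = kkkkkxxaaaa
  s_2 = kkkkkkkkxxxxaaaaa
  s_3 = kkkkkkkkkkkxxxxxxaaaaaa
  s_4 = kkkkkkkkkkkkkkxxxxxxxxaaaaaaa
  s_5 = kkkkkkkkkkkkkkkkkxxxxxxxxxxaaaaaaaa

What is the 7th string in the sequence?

Reading off run lengths: k runs 5, 8, 11, 14, 17; x runs 2, 4, 6, 8, 10; a runs 4, 5, 6, 7, 8 — each is linear in n, where the shown terms are n = 2, 3, 4, 5, 6.
Setting n = 8 gives 23, 14, 10 characters in each block.

kkkkkkkkkkkkkkkkkkkkkkkxxxxxxxxxxxxxxaaaaaaaaaa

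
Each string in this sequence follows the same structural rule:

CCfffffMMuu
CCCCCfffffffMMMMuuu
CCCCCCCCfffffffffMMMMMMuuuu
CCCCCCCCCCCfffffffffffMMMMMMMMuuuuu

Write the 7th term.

CCCCCCCCCCCCCCCCCCCCfffffffffffffffffMMMMMMMMMMMMMMuuuuuuuu

The n-th term is 3n-1 C's then 2n+3 f's then 2n M's then n+1 u's (n = 1, 2, …).
Setting n = 7 gives 20, 17, 14, 8 characters in each block.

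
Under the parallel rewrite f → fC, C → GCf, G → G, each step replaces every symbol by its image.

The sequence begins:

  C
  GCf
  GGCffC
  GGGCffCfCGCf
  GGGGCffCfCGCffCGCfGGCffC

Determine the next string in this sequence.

φ(GGGGCffCfCGCffCGCfGGCffC) expands symbol-by-symbol to G G G G GCf fC fC GCf fC GCf G GCf fC fC GCf G GCf fC G G GCf fC fC GCf; joining the 24 pieces gives the next term.

GGGGGCffCfCGCffCGCfGGCffCfCGCfGGCffCGGGCffCfCGCf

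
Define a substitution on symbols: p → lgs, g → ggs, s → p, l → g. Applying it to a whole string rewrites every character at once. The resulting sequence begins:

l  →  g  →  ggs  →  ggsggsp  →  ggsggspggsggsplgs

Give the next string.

Rewriting the 17 symbols of ggsggspggsggsplgs one by one yields ggs ggs p ggs ggs p lgs ggs ggs p ggs ggs p lgs g ggs p; concatenated:

ggsggspggsggsplgsggsggspggsggsplgsgggsp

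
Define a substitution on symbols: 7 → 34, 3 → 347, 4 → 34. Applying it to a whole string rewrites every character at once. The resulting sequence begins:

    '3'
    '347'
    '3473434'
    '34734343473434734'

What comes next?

34734343473434734347343434734347343434734

Replace each of the 17 characters of 34734343473434734 in place — 347 34 34 347 34 347 34 347 34 34 347 34 347 34 34 347 34 — and concatenate.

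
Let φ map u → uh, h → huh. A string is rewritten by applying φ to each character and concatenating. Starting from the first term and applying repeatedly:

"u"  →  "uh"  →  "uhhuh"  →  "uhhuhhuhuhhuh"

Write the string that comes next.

Rewriting the 13 symbols of uhhuhhuhuhhuh one by one yields uh huh huh uh huh huh uh huh uh huh huh uh huh; concatenated:

uhhuhhuhuhhuhhuhuhhuhuhhuhhuhuhhuh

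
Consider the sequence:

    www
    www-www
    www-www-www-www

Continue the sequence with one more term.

www-www-www-www-www-www-www-www

Every step duplicates the string with '-' between the halves.
So the next term is two copies of www-www-www-www with '-' between the halves.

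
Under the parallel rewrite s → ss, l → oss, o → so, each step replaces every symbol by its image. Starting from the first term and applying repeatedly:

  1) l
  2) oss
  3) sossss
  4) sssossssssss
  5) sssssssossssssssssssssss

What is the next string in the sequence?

sssssssssssssssossssssssssssssssssssssssssssssss

Replace each of the 24 characters of sssssssossssssssssssssss in place — ss ss ss ss ss ss ss so ss ss ss ss ss ss ss ss ss ss ss ss ss ss ss ss — and concatenate.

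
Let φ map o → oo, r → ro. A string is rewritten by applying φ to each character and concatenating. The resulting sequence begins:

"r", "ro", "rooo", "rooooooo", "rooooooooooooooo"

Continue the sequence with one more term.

rooooooooooooooooooooooooooooooo

φ(rooooooooooooooo) expands symbol-by-symbol to ro oo oo oo oo oo oo oo oo oo oo oo oo oo oo oo; joining the 16 pieces gives the next term.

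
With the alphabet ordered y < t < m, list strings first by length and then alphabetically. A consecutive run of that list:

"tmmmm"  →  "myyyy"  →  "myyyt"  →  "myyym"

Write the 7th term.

myytm

Stepping forward 3 times from myyym: myyym → myyty → myytt, then the target.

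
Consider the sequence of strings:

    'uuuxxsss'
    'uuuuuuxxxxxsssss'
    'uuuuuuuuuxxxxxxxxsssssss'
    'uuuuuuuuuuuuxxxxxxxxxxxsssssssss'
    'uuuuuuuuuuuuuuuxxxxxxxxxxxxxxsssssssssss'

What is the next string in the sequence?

Reading off run lengths: u runs 3, 6, 9, 12, 15; x runs 2, 5, 8, 11, 14; s runs 3, 5, 7, 9, 11 — each is linear in n (n = 1, 2, …).
Setting n = 6 gives 18, 17, 13 characters in each block.

uuuuuuuuuuuuuuuuuuxxxxxxxxxxxxxxxxxsssssssssssss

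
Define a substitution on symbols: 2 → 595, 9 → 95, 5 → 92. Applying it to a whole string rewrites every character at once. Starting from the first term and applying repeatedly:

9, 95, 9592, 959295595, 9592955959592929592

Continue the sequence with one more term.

Rewriting the 19 symbols of 9592955959592929592 one by one yields 95 92 95 595 95 92 92 95 92 95 92 95 595 95 595 95 92 95 595; concatenated:

959295595959292959295929559595595959295595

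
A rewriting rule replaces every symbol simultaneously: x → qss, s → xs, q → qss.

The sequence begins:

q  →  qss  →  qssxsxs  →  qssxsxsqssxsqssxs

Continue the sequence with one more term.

Rewriting the 17 symbols of qssxsxsqssxsqssxs one by one yields qss xs xs qss xs qss xs qss xs xs qss xs qss xs xs qss xs; concatenated:

qssxsxsqssxsqssxsqssxsxsqssxsqssxsxsqssxs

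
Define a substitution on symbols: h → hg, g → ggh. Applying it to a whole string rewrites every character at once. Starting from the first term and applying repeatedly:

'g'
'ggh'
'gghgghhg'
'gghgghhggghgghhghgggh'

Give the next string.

gghgghhggghgghhghggghgghgghhggghgghhghggghhggghgghgghhg

φ(gghgghhggghgghhghgggh) expands symbol-by-symbol to ggh ggh hg ggh ggh hg hg ggh ggh ggh hg ggh ggh hg hg ggh hg ggh ggh ggh hg; joining the 21 pieces gives the next term.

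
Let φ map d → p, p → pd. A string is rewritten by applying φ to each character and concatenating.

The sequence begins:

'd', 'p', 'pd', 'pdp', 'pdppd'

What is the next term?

Rewriting each symbol of pdppd: p→pd, d→p, p→pd, p→pd, d→p, which concatenates to pd p pd pd p.

pdppdpdp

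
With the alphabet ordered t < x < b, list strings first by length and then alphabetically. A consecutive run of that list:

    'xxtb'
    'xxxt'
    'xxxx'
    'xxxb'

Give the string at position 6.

xxbx

Continuing the enumeration 2 steps past xxxb: xxxb → xxbt → (answer).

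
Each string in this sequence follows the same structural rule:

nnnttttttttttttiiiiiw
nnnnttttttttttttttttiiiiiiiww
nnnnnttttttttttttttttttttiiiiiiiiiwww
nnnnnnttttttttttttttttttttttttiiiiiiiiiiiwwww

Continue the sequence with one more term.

nnnnnnnttttttttttttttttttttttttttttiiiiiiiiiiiiiwwwww

The n-th term is n n's then 4n t's then 2n-1 i's then n-2 w's, where the shown terms are n = 3, 4, 5, 6.
Setting n = 7 gives 7, 28, 13, 5 characters in each block.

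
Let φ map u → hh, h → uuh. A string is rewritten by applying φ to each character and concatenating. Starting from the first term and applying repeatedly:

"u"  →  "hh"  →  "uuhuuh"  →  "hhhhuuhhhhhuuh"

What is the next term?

uuhuuhuuhuuhhhhhuuhuuhuuhuuhuuhhhhhuuh

Replace each of the 14 characters of hhhhuuhhhhhuuh in place — uuh uuh uuh uuh hh hh uuh uuh uuh uuh uuh hh hh uuh — and concatenate.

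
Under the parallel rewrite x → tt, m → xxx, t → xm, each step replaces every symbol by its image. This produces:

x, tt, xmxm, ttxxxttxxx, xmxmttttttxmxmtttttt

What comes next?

Applying the rule to each of the 20 symbols of xmxmttttttxmxmtttttt gives the pieces tt xxx tt xxx xm xm xm xm xm xm tt xxx tt xxx xm xm xm xm xm xm, which concatenate to the answer.

ttxxxttxxxxmxmxmxmxmxmttxxxttxxxxmxmxmxmxmxm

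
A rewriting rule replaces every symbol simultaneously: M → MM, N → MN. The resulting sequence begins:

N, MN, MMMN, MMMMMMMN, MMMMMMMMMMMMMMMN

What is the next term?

Applying the rule to each of the 16 symbols of MMMMMMMMMMMMMMMN gives the pieces MM MM MM MM MM MM MM MM MM MM MM MM MM MM MM MN, which concatenate to the answer.

MMMMMMMMMMMMMMMMMMMMMMMMMMMMMMMN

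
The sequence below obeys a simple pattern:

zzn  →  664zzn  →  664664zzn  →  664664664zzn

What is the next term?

664664664664zzn

The strings grow by a fixed prefix 664 each time.
One more step from 664664664zzn gives the answer.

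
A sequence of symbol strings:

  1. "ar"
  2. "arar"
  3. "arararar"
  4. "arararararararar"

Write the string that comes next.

s(k+1) = s(k)·s(k) — each term doubles the last.
Doubling arararararararar:

arararararararararararararararar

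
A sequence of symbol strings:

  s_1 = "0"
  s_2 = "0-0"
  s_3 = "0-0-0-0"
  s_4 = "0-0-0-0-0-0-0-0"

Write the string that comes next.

Each string is two copies of the previous one joined by '-'.
So the next term is two copies of 0-0-0-0-0-0-0-0 with '-' between the halves.

0-0-0-0-0-0-0-0-0-0-0-0-0-0-0-0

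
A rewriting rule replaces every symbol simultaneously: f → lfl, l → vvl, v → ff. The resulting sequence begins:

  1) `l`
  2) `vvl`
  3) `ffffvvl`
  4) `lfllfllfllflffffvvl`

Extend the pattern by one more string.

Replace each of the 19 characters of lfllfllfllflffffvvl in place — vvl lfl vvl vvl lfl vvl vvl lfl vvl vvl lfl vvl lfl lfl lfl lfl ff ff vvl — and concatenate.

vvllflvvlvvllflvvlvvllflvvlvvllflvvllfllfllfllflffffvvl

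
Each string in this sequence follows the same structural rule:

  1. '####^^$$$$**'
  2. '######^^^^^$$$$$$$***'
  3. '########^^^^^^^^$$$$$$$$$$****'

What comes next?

Reading off run lengths: # runs 4, 6, 8; ^ runs 2, 5, 8; $ runs 4, 7, 10; * runs 2, 3, 4 — each is linear in n (n = 1, 2, …).
Setting n = 4 gives 10, 11, 13, 5 characters in each block.

##########^^^^^^^^^^^$$$$$$$$$$$$$*****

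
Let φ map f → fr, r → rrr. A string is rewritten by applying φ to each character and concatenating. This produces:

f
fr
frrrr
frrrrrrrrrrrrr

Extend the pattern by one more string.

frrrrrrrrrrrrrrrrrrrrrrrrrrrrrrrrrrrrrrrr

Replace each of the 14 characters of frrrrrrrrrrrrr in place — fr rrr rrr rrr rrr rrr rrr rrr rrr rrr rrr rrr rrr rrr — and concatenate.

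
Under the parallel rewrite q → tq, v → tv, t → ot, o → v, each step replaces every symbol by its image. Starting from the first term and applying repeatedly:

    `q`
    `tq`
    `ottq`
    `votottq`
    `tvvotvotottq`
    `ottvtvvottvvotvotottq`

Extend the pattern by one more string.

Rewriting the 21 symbols of ottvtvvottvvotvotottq one by one yields v ot ot tv ot tv tv v ot ot tv tv v ot tv v ot v ot ot tq; concatenated:

votottvottvtvvotottvtvvottvvotvotottq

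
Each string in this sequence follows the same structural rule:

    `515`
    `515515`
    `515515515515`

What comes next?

515515515515515515515515

Each string is two copies of the previous one concatenated.
One more doubling of 515515515515 gives the answer.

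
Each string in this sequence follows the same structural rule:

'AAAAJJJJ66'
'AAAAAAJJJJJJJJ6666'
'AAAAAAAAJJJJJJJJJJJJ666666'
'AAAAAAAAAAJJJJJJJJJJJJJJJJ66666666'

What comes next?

AAAAAAAAAAAAJJJJJJJJJJJJJJJJJJJJ6666666666

Term n consists of 2n+2 A's, followed by 4n J's, followed by 2n 6's (n = 1, 2, …).
For the next term, n = 5, so the run lengths are 12, 20, 10.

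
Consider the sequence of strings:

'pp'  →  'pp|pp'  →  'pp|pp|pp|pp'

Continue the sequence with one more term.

Each string is two copies of the previous one joined by '|'.
Doubling pp|pp|pp|pp with '|' between the halves:

pp|pp|pp|pp|pp|pp|pp|pp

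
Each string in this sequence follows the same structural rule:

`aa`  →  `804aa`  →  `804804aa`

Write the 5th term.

Each term is the previous one with 804 prepended.
From 804804aa, 2 further steps: 804804aa → 804804804aa → (answer).

804804804804aa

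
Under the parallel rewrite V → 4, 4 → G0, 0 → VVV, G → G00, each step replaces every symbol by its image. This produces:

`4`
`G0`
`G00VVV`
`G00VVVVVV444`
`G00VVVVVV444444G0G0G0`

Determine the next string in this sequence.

G00VVVVVV444444G0G0G0G0G0G0G00VVVG00VVVG00VVV

φ(G00VVVVVV444444G0G0G0) expands symbol-by-symbol to G00 VVV VVV 4 4 4 4 4 4 G0 G0 G0 G0 G0 G0 G00 VVV G00 VVV G00 VVV; joining the 21 pieces gives the next term.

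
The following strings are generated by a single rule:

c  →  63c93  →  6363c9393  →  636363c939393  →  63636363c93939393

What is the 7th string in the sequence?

636363636363c939393939393

Each term wraps the previous one in 63 on the left and 93 on the right.
From 63636363c93939393, 2 further steps: 63636363c93939393 → 6363636363c9393939393 → (answer).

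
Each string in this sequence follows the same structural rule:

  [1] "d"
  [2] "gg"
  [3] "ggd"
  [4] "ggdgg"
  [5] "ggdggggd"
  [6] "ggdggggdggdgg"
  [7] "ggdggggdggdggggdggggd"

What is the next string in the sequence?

ggdggggdggdggggdggggdggdggggdggdgg

Each term (from the third on) is the previous term followed by the one before it: term 3 = gg·d = ggd.
Continuing: ggdggggdggdggggdggggd · ggdggggdggdgg gives term 8.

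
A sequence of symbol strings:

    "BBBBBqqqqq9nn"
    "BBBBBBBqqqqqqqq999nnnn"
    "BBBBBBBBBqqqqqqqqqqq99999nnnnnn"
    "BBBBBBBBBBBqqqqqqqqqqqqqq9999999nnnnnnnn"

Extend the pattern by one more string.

The n-th term is 2n+3 B's then 3n+2 q's then 2n-1 9's then 2n n's (n = 1, 2, …).
Setting n = 5 gives 13, 17, 9, 10 characters in each block.

BBBBBBBBBBBBBqqqqqqqqqqqqqqqqq999999999nnnnnnnnnn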